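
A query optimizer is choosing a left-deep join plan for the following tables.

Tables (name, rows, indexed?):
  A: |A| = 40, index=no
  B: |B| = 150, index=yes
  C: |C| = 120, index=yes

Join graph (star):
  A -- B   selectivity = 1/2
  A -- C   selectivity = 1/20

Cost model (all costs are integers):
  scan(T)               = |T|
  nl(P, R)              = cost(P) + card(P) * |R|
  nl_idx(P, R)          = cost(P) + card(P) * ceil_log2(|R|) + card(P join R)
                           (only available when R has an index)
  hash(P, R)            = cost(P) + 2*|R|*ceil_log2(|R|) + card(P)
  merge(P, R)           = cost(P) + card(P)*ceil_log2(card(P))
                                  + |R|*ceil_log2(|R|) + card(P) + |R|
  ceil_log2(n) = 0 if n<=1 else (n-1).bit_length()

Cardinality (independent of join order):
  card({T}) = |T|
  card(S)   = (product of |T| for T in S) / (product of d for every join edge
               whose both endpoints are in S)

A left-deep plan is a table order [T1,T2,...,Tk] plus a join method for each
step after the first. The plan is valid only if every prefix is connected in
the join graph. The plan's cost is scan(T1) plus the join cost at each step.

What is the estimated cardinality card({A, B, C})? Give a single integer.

18000

Tables in S: A(40), B(150), C(120)
Edges inside S: A-B(d=2), A-C(d=20)
numerator = 40 * 150 * 120 = 720000
denominator = 2 * 20 = 40
card(S) = 720000 / 40 = 18000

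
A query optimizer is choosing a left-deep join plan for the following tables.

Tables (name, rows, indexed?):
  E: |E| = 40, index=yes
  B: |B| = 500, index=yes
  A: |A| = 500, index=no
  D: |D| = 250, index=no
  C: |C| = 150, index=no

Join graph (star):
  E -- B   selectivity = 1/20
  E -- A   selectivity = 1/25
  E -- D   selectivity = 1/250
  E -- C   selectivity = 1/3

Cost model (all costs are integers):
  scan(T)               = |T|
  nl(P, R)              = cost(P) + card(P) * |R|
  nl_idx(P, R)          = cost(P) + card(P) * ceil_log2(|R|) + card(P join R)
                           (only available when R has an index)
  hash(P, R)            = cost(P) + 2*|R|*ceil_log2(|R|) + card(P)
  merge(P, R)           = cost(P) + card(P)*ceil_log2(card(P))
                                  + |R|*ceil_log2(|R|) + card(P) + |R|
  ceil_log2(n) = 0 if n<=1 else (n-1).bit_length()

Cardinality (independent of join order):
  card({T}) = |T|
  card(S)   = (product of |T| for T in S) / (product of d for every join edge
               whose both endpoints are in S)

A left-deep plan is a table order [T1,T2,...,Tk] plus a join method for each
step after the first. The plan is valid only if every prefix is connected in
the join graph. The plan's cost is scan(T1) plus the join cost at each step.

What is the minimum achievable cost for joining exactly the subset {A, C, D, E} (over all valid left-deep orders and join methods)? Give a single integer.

9460

Selinger DP over subsets of {A,C,D,E}:
  {E}: scan cost=40, card=40
  {A}: scan cost=500, card=500
  {D}: scan cost=250, card=250
  {C}: scan cost=150, card=150
  {AE}: card=800; try (E,hash)→1480, (E,nl_idx)→4300, (A,merge)→5320, (E,merge)→5780, (A,hash)→9080, (A,nl)→20040 …(+1); best=1480 via (E,hash)
  {DE}: card=40; try (E,hash)→980, (E,nl_idx)→1790, (D,merge)→2570, (E,merge)→2780, (D,hash)→4080, (D,nl)→10040 …(+1); best=980 via (E,hash)
  {CE}: card=2000; try (E,hash)→780, (C,merge)→1670, (E,merge)→1780, (C,hash)→2480, (E,nl_idx)→3050, (C,nl)→6040 …(+1); best=780 via (E,hash)
  {ADE}: card=800; try (A,merge)→6260, (D,hash)→6280, (A,hash)→10020, (D,merge)→12530, (A,nl)→20980, (D,nl)→201480; best=6260 via (A,merge)
  {ACE}: card=40000; try (C,hash)→4680, (C,merge)→11630, (A,hash)→11780, (A,merge)→29780, (C,nl)→121480, (A,nl)→1000780; best=4680 via (C,hash)
  {CDE}: card=2000; try (C,merge)→2610, (C,hash)→3420, (D,hash)→6780, (C,nl)→6980, (D,merge)→27030, (D,nl)→500780; best=2610 via (C,merge)
  {ACDE}: card=40000; try (C,hash)→9460, (A,hash)→13610, (C,merge)→16410, (A,merge)→31610, (D,hash)→48680, (C,nl)→126260 …(+3); best=9460 via (C,hash)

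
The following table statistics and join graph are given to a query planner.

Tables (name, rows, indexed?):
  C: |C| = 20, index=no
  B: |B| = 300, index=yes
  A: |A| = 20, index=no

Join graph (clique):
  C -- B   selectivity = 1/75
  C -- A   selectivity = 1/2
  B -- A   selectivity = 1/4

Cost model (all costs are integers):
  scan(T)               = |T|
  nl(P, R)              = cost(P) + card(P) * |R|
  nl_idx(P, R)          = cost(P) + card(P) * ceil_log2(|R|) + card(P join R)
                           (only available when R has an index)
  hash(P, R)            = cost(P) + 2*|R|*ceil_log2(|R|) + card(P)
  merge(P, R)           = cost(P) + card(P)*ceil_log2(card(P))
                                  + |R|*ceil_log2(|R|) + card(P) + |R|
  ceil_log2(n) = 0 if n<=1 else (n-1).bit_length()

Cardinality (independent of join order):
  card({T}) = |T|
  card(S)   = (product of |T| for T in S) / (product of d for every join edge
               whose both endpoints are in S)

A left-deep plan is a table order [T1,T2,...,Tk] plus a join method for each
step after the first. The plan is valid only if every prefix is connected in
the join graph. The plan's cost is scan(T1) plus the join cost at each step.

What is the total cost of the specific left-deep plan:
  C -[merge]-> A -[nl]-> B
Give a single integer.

60260

step 1: scan C: cost=20, card=20
step 2: join A via merge
    card(P join A) = 20*20/(2) = 200
    cost = 20 + 20*5 + 20*5 + 20 + 20 = 260
step 3: join B via nl
    card(P join B) = 200*300/(75*4) = 200
    cost = 260 + 200*300 = 60260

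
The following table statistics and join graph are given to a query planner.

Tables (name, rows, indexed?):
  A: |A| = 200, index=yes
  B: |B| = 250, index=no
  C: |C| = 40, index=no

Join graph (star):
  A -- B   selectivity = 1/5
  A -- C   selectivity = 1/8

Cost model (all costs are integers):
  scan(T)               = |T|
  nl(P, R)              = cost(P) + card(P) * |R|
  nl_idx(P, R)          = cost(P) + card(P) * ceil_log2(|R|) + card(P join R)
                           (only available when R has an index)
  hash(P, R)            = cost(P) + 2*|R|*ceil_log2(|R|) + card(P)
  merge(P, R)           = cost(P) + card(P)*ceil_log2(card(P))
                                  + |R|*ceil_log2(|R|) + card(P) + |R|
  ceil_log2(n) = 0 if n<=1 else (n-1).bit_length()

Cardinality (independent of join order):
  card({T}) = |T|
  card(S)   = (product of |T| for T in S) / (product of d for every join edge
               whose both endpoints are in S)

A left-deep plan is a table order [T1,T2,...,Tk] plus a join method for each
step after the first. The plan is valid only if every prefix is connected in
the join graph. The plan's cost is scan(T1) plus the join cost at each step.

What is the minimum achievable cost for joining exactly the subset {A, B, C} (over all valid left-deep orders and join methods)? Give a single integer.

Selinger DP over subsets of {A,B,C}:
  {A}: scan cost=200, card=200
  {B}: scan cost=250, card=250
  {C}: scan cost=40, card=40
  {AB}: card=10000; try (A,hash)→3700, (B,merge)→4250, (A,merge)→4300, (B,hash)→4400, (A,nl_idx)→12250, (B,nl)→50200 …(+1); best=3700 via (A,hash)
  {AC}: card=1000; try (C,hash)→880, (A,nl_idx)→1360, (A,merge)→2120, (C,merge)→2280, (A,hash)→3280, (A,nl)→8040 …(+1); best=880 via (C,hash)
  {ABC}: card=50000; try (B,hash)→5880, (B,merge)→14130, (C,hash)→14180, (C,merge)→153980, (B,nl)→250880, (C,nl)→403700; best=5880 via (B,hash)

5880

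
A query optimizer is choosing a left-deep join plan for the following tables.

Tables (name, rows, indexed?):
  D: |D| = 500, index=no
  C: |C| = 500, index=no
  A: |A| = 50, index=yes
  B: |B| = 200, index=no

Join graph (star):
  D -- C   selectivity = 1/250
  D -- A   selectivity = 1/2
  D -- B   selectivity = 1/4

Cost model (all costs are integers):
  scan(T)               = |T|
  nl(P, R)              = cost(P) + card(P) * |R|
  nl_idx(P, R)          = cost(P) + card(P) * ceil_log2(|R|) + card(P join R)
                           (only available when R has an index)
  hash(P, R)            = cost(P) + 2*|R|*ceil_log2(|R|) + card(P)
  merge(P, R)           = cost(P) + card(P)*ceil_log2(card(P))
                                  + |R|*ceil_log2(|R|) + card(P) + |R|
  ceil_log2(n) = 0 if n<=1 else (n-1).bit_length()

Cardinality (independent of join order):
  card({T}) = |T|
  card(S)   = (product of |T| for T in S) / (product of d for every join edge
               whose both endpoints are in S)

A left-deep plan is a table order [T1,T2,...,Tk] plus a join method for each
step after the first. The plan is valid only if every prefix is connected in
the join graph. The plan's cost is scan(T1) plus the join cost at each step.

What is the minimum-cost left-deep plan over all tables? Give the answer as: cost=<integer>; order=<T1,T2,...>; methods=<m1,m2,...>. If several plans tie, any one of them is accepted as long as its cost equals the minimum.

Selinger DP (subsets sized 1..n):
  {D}: scan cost=500, card=500
  {C}: scan cost=500, card=500
  {A}: scan cost=50, card=50
  {B}: scan cost=200, card=200
  {CD}: card=1000; try (D,hash)→10000, (C,hash)→10000, (D,merge)→10500, (C,merge)→10500, (D,nl)→250500, (C,nl)→250500; best=10000 via (D,hash)
  {AD}: card=12500; try (A,hash)→1600, (D,merge)→5400, (A,merge)→5850, (D,hash)→9100, (A,nl_idx)→16000, (D,nl)→25050 …(+1); best=1600 via (A,hash)
  {BD}: card=25000; try (B,hash)→4200, (D,merge)→7000, (B,merge)→7300, (D,hash)→9400, (D,nl)→100200, (B,nl)→100500; best=4200 via (B,hash)
  {ACD}: card=25000; try (A,hash)→11600, (A,merge)→21350, (C,hash)→23100, (A,nl_idx)→41000, (A,nl)→60000, (C,merge)→194100 …(+1); best=11600 via (A,hash)
  {BCD}: card=50000; try (B,hash)→14200, (B,merge)→22800, (C,hash)→38200, (B,nl)→210000, (C,merge)→409200, (C,nl)→12504200; best=14200 via (B,hash)
  {ABD}: card=625000; try (B,hash)→17300, (A,hash)→29800, (B,merge)→190900, (A,merge)→404550, (A,nl_idx)→779200, (A,nl)→1254200 …(+1); best=17300 via (B,hash)
  {ABCD}: card=1250000; try (B,hash)→39800, (A,hash)→64800, (B,merge)→413400, (C,hash)→651300, (A,merge)→864550, (A,nl_idx)→1564200 …(+4); best=39800 via (B,hash)

cost=39800; order=C,D,A,B; methods=hash,hash,hash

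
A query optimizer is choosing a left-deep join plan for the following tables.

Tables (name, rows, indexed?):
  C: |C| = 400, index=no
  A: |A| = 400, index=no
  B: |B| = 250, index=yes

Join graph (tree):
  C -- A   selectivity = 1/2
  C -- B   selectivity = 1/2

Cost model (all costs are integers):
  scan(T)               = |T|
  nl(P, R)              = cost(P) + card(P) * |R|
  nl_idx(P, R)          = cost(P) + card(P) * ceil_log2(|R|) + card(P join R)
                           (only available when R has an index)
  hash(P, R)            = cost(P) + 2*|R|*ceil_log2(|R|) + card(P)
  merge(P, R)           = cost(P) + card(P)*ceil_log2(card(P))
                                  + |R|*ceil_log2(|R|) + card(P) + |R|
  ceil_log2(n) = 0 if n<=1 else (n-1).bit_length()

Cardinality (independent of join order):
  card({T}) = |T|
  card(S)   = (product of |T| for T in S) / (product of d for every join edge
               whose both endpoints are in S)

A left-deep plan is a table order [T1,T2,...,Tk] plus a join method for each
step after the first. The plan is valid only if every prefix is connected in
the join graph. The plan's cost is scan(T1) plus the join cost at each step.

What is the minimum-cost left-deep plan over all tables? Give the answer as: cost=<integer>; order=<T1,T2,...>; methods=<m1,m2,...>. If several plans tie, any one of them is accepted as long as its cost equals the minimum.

Selinger DP (subsets sized 1..n):
  {C}: scan cost=400, card=400
  {A}: scan cost=400, card=400
  {B}: scan cost=250, card=250
  {AC}: card=80000; try (C,hash)→8000, (A,hash)→8000, (C,merge)→8400, (A,merge)→8400, (C,nl)→160400, (A,nl)→160400; best=8000 via (C,hash)
  {BC}: card=50000; try (B,hash)→4800, (C,merge)→6500, (B,merge)→6650, (C,hash)→7700, (B,nl_idx)→53600, (C,nl)→100250 …(+1); best=4800 via (B,hash)
  {ABC}: card=10000000; try (A,hash)→62000, (B,hash)→92000, (A,merge)→858800, (B,merge)→1450250, (B,nl_idx)→10648000, (A,nl)→20004800 …(+1); best=62000 via (A,hash)

cost=62000; order=C,B,A; methods=hash,hash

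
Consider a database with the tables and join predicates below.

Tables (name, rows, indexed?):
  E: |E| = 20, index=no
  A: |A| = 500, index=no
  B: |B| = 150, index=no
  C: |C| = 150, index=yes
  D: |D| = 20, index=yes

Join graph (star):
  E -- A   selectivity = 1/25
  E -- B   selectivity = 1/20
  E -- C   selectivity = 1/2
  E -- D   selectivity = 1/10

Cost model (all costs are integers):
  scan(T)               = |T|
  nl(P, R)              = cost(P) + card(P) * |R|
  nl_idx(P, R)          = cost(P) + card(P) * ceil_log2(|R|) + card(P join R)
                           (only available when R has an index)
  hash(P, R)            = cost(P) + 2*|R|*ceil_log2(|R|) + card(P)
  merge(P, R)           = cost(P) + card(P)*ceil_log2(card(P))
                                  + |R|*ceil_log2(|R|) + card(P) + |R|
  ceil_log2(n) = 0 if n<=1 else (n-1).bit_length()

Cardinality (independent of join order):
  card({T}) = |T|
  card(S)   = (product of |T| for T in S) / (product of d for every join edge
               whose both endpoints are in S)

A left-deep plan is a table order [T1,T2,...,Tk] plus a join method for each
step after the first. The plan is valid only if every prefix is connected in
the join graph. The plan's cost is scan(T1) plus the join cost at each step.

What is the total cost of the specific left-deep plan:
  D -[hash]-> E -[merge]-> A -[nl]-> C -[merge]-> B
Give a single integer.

step 1: scan D: cost=20, card=20
step 2: join E via hash
    card(P join E) = 20*20/(10) = 40
    cost = 20 + 2*20*5 + 20 = 240
step 3: join A via merge
    card(P join A) = 40*500/(25) = 800
    cost = 240 + 40*6 + 500*9 + 40 + 500 = 5520
step 4: join C via nl
    card(P join C) = 800*150/(2) = 60000
    cost = 5520 + 800*150 = 125520
step 5: join B via merge
    card(P join B) = 60000*150/(20) = 450000
    cost = 125520 + 60000*16 + 150*8 + 60000 + 150 = 1146870

1146870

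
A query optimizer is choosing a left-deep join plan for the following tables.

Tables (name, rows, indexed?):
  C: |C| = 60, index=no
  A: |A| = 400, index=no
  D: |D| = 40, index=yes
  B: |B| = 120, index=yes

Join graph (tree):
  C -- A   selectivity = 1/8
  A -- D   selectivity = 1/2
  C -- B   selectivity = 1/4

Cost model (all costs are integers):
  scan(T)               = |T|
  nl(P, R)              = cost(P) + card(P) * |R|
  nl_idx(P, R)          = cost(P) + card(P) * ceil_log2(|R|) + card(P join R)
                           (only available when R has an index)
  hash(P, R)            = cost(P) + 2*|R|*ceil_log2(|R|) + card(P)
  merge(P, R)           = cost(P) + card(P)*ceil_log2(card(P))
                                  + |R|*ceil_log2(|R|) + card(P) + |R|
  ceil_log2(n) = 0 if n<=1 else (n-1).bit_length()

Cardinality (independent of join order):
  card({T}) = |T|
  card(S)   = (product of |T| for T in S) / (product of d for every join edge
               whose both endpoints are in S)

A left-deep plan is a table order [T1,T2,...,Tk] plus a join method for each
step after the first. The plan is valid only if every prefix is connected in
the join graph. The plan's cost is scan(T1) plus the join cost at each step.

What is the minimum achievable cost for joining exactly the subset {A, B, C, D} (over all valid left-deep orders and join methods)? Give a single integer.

66680

Selinger DP over subsets of {A,B,C,D}:
  {C}: scan cost=60, card=60
  {A}: scan cost=400, card=400
  {D}: scan cost=40, card=40
  {B}: scan cost=120, card=120
  {AC}: card=3000; try (C,hash)→1520, (A,merge)→4480, (C,merge)→4820, (A,hash)→7320, (A,nl)→24060, (C,nl)→24400; best=1520 via (C,hash)
  {BC}: card=1800; try (C,hash)→960, (B,merge)→1440, (C,merge)→1500, (B,hash)→1800, (B,nl_idx)→2280, (B,nl)→7260 …(+1); best=960 via (C,hash)
  {AD}: card=8000; try (D,hash)→1280, (A,merge)→4320, (D,merge)→4680, (A,hash)→7280, (D,nl_idx)→10800, (A,nl)→16040 …(+1); best=1280 via (D,hash)
  {ACD}: card=60000; try (D,hash)→5000, (C,hash)→10000, (D,merge)→40800, (D,nl_idx)→79520, (C,merge)→113700, (D,nl)→121520 …(+1); best=5000 via (D,hash)
  {ABC}: card=90000; try (B,hash)→6200, (A,hash)→9960, (A,merge)→26560, (B,merge)→41480, (B,nl_idx)→112520, (B,nl)→361520 …(+1); best=6200 via (B,hash)
  {ABCD}: card=1800000; try (B,hash)→66680, (D,hash)→96680, (B,merge)→1025960, (D,merge)→1626480, (B,nl_idx)→2225000, (D,nl_idx)→2346200 …(+2); best=66680 via (B,hash)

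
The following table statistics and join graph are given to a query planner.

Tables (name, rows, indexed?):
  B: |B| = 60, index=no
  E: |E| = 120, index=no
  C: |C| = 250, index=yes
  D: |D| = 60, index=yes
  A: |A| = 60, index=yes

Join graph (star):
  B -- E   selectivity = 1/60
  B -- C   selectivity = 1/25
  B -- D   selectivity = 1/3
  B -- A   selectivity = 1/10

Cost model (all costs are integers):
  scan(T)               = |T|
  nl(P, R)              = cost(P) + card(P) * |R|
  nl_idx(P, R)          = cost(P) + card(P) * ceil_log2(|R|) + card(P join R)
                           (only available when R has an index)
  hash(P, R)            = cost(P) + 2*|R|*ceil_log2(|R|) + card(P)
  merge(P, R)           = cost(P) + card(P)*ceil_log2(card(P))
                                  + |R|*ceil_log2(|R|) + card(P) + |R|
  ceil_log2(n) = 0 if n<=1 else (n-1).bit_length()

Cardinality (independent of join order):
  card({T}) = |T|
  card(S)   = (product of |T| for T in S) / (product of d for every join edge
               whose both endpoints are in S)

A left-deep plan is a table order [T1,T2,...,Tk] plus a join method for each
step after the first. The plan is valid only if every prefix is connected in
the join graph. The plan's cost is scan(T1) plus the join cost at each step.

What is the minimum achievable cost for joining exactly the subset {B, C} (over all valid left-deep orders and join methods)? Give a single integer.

Selinger DP over subsets of {B,C}:
  {B}: scan cost=60, card=60
  {C}: scan cost=250, card=250
  {BC}: card=600; try (C,nl_idx)→1140, (B,hash)→1220, (C,merge)→2730, (B,merge)→2920, (C,hash)→4120, (C,nl)→15060 …(+1); best=1140 via (C,nl_idx)

1140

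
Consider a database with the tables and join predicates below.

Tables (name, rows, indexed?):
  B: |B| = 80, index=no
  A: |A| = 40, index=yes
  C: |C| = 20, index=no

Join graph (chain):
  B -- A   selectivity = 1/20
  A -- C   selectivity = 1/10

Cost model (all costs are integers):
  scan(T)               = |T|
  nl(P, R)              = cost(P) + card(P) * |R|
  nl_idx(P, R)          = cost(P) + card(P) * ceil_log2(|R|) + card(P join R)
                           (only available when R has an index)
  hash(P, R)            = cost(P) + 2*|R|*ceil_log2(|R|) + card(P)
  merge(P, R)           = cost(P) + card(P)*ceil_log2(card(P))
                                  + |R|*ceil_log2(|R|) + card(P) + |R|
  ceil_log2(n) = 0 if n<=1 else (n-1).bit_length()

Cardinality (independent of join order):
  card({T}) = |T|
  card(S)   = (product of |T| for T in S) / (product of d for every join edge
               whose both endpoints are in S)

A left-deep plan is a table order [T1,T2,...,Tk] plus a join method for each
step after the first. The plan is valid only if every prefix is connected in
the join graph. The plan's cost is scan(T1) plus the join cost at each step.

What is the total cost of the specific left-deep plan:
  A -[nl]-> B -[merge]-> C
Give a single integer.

4800

step 1: scan A: cost=40, card=40
step 2: join B via nl
    card(P join B) = 40*80/(20) = 160
    cost = 40 + 40*80 = 3240
step 3: join C via merge
    card(P join C) = 160*20/(10) = 320
    cost = 3240 + 160*8 + 20*5 + 160 + 20 = 4800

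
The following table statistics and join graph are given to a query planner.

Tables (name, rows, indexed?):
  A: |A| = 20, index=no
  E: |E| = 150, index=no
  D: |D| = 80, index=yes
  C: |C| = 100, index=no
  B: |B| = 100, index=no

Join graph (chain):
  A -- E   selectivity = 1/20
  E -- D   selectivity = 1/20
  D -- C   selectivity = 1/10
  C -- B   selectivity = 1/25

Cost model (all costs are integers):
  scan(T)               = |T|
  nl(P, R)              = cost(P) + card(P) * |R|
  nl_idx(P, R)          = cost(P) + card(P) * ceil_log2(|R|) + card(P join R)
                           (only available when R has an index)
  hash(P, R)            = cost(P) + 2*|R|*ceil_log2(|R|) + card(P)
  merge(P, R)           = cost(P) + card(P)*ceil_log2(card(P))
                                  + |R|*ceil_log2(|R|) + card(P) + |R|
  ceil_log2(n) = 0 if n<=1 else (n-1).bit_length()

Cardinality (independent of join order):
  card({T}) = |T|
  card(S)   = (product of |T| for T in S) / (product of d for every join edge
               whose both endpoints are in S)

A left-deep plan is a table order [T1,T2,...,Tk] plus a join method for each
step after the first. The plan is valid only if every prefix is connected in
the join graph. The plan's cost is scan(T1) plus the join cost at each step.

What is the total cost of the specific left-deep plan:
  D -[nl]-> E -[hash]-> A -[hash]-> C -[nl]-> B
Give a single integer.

step 1: scan D: cost=80, card=80
step 2: join E via nl
    card(P join E) = 80*150/(20) = 600
    cost = 80 + 80*150 = 12080
step 3: join A via hash
    card(P join A) = 600*20/(20) = 600
    cost = 12080 + 2*20*5 + 600 = 12880
step 4: join C via hash
    card(P join C) = 600*100/(10) = 6000
    cost = 12880 + 2*100*7 + 600 = 14880
step 5: join B via nl
    card(P join B) = 6000*100/(25) = 24000
    cost = 14880 + 6000*100 = 614880

614880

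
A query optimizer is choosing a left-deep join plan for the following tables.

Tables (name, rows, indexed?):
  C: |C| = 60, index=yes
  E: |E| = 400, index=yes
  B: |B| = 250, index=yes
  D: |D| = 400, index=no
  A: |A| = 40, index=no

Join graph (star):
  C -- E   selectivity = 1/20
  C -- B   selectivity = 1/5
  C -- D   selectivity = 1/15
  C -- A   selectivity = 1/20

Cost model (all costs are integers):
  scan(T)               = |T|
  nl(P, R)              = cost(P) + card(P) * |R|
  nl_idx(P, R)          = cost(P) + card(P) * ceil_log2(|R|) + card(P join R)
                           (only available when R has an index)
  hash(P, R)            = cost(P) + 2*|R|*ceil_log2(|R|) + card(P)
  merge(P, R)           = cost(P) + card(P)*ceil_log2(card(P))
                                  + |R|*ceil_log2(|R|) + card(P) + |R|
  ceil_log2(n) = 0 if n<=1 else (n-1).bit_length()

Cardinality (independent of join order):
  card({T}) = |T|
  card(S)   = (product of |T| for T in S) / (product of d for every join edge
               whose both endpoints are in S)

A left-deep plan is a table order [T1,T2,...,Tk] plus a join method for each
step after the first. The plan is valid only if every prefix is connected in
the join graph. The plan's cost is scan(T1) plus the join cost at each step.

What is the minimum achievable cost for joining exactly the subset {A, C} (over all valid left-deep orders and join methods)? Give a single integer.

400

Selinger DP over subsets of {A,C}:
  {C}: scan cost=60, card=60
  {A}: scan cost=40, card=40
  {AC}: card=120; try (C,nl_idx)→400, (A,hash)→600, (C,merge)→740, (A,merge)→760, (C,hash)→800, (C,nl)→2440 …(+1); best=400 via (C,nl_idx)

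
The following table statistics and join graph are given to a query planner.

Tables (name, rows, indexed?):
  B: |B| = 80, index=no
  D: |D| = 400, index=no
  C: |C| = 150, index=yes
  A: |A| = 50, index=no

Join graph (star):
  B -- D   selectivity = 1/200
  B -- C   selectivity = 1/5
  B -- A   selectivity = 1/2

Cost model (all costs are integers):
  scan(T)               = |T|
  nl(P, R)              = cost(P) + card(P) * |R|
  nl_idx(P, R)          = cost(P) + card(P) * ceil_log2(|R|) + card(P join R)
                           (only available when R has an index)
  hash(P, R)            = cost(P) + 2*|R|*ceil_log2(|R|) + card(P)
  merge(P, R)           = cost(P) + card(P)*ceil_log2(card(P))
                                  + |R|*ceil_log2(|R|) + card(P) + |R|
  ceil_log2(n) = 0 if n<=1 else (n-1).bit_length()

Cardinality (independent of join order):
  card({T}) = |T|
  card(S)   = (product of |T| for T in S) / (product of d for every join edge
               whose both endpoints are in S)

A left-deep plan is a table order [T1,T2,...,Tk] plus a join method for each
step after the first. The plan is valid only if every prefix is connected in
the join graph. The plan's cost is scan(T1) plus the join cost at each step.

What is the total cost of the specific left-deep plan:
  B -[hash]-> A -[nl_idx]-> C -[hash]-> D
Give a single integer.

143960

step 1: scan B: cost=80, card=80
step 2: join A via hash
    card(P join A) = 80*50/(2) = 2000
    cost = 80 + 2*50*6 + 80 = 760
step 3: join C via nl_idx
    card(P join C) = 2000*150/(5) = 60000
    cost = 760 + 2000*8 + 60000 = 76760
step 4: join D via hash
    card(P join D) = 60000*400/(200) = 120000
    cost = 76760 + 2*400*9 + 60000 = 143960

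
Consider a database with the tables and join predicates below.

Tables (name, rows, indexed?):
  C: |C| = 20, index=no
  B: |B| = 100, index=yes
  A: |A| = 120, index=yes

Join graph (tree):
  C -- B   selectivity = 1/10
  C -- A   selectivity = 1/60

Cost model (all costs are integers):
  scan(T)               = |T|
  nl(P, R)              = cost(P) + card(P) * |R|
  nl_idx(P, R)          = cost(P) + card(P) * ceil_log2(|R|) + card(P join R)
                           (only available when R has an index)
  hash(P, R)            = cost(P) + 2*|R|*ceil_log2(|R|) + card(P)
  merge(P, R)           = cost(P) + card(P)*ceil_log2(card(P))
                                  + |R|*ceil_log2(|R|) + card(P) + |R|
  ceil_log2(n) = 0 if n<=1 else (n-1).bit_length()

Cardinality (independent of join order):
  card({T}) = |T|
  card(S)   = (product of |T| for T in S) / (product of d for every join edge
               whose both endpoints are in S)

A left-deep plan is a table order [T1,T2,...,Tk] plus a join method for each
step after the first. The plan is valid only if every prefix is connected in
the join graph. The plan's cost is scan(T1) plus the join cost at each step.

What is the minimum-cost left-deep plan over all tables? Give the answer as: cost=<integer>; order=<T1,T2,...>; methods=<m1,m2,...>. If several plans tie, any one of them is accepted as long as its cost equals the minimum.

cost=880; order=C,A,B; methods=nl_idx,nl_idx

Selinger DP (subsets sized 1..n):
  {C}: scan cost=20, card=20
  {B}: scan cost=100, card=100
  {A}: scan cost=120, card=120
  {BC}: card=200; try (B,nl_idx)→360, (C,hash)→400, (B,merge)→940, (C,merge)→1020, (B,hash)→1440, (B,nl)→2020 …(+1); best=360 via (B,nl_idx)
  {AC}: card=40; try (A,nl_idx)→200, (C,hash)→440, (A,merge)→1100, (C,merge)→1200, (A,hash)→1720, (A,nl)→2420 …(+1); best=200 via (A,nl_idx)
  {ABC}: card=400; try (B,nl_idx)→880, (B,merge)→1280, (B,hash)→1640, (A,nl_idx)→2160, (A,hash)→2240, (A,merge)→3120 …(+2); best=880 via (B,nl_idx)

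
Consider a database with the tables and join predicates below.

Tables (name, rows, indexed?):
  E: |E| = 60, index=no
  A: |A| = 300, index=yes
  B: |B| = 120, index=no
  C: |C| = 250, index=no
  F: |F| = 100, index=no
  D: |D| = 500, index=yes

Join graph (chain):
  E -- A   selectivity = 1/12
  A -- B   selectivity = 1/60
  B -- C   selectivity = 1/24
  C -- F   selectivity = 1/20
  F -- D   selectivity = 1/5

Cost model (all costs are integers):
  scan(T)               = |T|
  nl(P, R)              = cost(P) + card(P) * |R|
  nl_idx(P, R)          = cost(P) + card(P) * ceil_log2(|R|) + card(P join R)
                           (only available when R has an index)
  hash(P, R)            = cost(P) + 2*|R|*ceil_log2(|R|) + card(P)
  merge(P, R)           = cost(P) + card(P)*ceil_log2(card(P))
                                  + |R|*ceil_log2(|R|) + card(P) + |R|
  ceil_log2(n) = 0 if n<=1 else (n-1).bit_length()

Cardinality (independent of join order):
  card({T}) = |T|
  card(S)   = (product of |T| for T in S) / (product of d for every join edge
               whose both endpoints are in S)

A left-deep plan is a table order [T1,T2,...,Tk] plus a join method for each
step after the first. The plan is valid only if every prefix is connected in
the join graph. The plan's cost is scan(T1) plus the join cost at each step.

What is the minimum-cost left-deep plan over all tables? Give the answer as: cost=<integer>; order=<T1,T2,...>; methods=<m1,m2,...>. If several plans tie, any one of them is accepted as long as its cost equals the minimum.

cost=208020; order=B,A,E,C,F,D; methods=nl_idx,hash,hash,hash,hash

Selinger DP (subsets sized 1..n):
  {E}: scan cost=60, card=60
  {A}: scan cost=300, card=300
  {B}: scan cost=120, card=120
  {C}: scan cost=250, card=250
  {F}: scan cost=100, card=100
  {D}: scan cost=500, card=500
  {AE}: card=1500; try (E,hash)→1320, (A,nl_idx)→2100, (A,merge)→3480, (E,merge)→3720, (A,hash)→5520, (A,nl)→18060 …(+1); best=1320 via (E,hash)
  {AB}: card=600; try (A,nl_idx)→1800, (B,hash)→2280, (A,merge)→4080, (B,merge)→4260, (A,hash)→5640, (A,nl)→36120 …(+1); best=1800 via (A,nl_idx)
  {BC}: card=1250; try (B,hash)→2180, (C,merge)→3330, (B,merge)→3460, (C,hash)→4240, (C,nl)→30120, (B,nl)→30250; best=2180 via (B,hash)
  {CF}: card=1250; try (F,hash)→1900, (C,merge)→3150, (F,merge)→3300, (C,hash)→4200, (C,nl)→25100, (F,nl)→25250; best=1900 via (F,hash)
  {DF}: card=10000; try (F,hash)→2400, (D,merge)→5900, (F,merge)→6300, (D,hash)→9200, (D,nl_idx)→11000, (D,nl)→50100 …(+1); best=2400 via (F,hash)
  {ABE}: card=3000; try (E,hash)→3120, (B,hash)→4500, (E,merge)→8820, (B,merge)→20280, (E,nl)→37800, (B,nl)→181320; best=3120 via (E,hash)
  {ABC}: card=6250; try (C,hash)→6400, (A,hash)→8830, (C,merge)→10650, (A,nl_idx)→19680, (A,merge)→20180, (C,nl)→151800 …(+1); best=6400 via (C,hash)
  {BCF}: card=6250; try (F,hash)→4830, (B,hash)→4830, (B,merge)→17860, (F,merge)→17980, (F,nl)→127180, (B,nl)→151900; best=4830 via (F,hash)
  {CDF}: card=125000; try (D,hash)→12150, (C,hash)→16400, (D,merge)→21900, (D,nl_idx)→138150, (C,merge)→154650, (D,nl)→626900 …(+1); best=12150 via (D,hash)
  {ABCE}: card=31250; try (C,hash)→10120, (E,hash)→13370, (C,merge)→44370, (E,merge)→94320, (E,nl)→381400, (C,nl)→753120; best=10120 via (C,hash)
  {ABCF}: card=31250; try (F,hash)→14050, (A,hash)→16480, (A,nl_idx)→92330, (F,merge)→94700, (A,merge)→95330, (F,nl)→631400 …(+1); best=14050 via (F,hash)
  {BCDF}: card=625000; try (D,hash)→20080, (D,merge)→97330, (B,hash)→138830, (D,nl_idx)→686080, (B,merge)→2263110, (D,nl)→3129830 …(+1); best=20080 via (D,hash)
  {ABCEF}: card=156250; try (F,hash)→42770, (E,hash)→46020, (F,merge)→510920, (E,merge)→514470, (E,nl)→1889050, (F,nl)→3135120; best=42770 via (F,hash)
  {ABCDF}: card=3125000; try (D,hash)→54300, (D,merge)→519050, (A,hash)→650480, (D,nl_idx)→3420300, (A,nl_idx)→8770080, (A,merge)→13148080 …(+2); best=54300 via (D,hash)
  {ABCDEF}: card=15625000; try (D,hash)→208020, (D,merge)→3016520, (E,hash)→3180020, (D,nl_idx)→17074020, (E,merge)→71929720, (D,nl)→78167770 …(+1); best=208020 via (D,hash)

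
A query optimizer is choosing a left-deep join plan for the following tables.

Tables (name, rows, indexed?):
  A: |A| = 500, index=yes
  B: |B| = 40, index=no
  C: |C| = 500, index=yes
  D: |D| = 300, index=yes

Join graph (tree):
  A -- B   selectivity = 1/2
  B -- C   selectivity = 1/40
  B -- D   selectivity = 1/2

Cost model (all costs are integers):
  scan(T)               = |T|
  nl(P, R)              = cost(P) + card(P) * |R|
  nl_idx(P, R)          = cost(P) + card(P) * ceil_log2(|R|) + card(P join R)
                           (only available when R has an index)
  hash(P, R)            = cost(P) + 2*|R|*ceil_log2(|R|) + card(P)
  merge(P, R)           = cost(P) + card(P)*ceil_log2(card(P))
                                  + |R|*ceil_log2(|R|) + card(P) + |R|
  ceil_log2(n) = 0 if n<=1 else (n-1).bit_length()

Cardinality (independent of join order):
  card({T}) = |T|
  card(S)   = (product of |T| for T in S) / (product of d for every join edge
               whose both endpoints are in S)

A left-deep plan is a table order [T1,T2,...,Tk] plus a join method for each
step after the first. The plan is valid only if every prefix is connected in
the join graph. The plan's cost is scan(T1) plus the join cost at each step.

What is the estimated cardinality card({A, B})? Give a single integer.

10000

Tables in S: A(500), B(40)
Edges inside S: A-B(d=2)
numerator = 500 * 40 = 20000
denominator = 2 = 2
card(S) = 20000 / 2 = 10000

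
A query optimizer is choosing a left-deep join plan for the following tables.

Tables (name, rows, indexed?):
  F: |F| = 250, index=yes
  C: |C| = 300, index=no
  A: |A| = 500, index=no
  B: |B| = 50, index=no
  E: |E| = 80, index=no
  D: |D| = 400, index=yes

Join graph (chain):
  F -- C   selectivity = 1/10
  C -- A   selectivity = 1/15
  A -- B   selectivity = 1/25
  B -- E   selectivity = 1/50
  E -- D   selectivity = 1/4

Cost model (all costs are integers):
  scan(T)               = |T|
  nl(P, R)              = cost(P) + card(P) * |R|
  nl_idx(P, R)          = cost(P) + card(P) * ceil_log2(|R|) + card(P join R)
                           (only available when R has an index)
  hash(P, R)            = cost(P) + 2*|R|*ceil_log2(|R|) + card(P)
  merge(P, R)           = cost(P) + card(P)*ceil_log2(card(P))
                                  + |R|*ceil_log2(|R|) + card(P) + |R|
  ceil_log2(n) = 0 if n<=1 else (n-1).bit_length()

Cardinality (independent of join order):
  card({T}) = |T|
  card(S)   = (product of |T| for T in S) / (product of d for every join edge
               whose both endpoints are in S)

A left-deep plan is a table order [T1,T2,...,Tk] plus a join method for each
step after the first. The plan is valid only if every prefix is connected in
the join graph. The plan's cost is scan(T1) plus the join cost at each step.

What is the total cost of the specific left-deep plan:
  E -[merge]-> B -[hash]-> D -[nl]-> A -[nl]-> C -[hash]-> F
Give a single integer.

step 1: scan E: cost=80, card=80
step 2: join B via merge
    card(P join B) = 80*50/(50) = 80
    cost = 80 + 80*7 + 50*6 + 80 + 50 = 1070
step 3: join D via hash
    card(P join D) = 80*400/(4) = 8000
    cost = 1070 + 2*400*9 + 80 = 8350
step 4: join A via nl
    card(P join A) = 8000*500/(25) = 160000
    cost = 8350 + 8000*500 = 4008350
step 5: join C via nl
    card(P join C) = 160000*300/(15) = 3200000
    cost = 4008350 + 160000*300 = 52008350
step 6: join F via hash
    card(P join F) = 3200000*250/(10) = 80000000
    cost = 52008350 + 2*250*8 + 3200000 = 55212350

55212350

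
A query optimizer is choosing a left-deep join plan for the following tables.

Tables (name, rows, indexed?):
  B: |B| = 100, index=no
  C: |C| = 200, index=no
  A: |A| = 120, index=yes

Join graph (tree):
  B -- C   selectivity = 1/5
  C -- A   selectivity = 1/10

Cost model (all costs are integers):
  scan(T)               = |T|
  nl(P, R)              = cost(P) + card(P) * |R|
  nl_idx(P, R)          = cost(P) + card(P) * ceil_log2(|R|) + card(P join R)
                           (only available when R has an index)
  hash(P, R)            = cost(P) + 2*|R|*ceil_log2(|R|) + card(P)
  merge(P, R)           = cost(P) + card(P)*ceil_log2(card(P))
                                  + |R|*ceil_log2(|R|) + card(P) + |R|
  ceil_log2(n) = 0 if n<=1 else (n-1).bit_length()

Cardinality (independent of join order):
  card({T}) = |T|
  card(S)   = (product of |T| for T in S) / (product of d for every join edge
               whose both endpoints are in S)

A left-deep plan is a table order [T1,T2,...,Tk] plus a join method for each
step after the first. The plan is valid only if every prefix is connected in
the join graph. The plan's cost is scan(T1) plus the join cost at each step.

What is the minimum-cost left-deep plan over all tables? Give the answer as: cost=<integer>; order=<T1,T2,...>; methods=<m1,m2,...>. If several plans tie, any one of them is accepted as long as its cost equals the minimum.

cost=5880; order=C,A,B; methods=hash,hash

Selinger DP (subsets sized 1..n):
  {B}: scan cost=100, card=100
  {C}: scan cost=200, card=200
  {A}: scan cost=120, card=120
  {BC}: card=4000; try (B,hash)→1800, (C,merge)→2700, (B,merge)→2800, (C,hash)→3400, (C,nl)→20100, (B,nl)→20200; best=1800 via (B,hash)
  {AC}: card=2400; try (A,hash)→2080, (C,merge)→2880, (A,merge)→2960, (C,hash)→3440, (A,nl_idx)→4000, (C,nl)→24120 …(+1); best=2080 via (A,hash)
  {ABC}: card=48000; try (B,hash)→5880, (A,hash)→7480, (B,merge)→34080, (A,merge)→54760, (A,nl_idx)→77800, (B,nl)→242080 …(+1); best=5880 via (B,hash)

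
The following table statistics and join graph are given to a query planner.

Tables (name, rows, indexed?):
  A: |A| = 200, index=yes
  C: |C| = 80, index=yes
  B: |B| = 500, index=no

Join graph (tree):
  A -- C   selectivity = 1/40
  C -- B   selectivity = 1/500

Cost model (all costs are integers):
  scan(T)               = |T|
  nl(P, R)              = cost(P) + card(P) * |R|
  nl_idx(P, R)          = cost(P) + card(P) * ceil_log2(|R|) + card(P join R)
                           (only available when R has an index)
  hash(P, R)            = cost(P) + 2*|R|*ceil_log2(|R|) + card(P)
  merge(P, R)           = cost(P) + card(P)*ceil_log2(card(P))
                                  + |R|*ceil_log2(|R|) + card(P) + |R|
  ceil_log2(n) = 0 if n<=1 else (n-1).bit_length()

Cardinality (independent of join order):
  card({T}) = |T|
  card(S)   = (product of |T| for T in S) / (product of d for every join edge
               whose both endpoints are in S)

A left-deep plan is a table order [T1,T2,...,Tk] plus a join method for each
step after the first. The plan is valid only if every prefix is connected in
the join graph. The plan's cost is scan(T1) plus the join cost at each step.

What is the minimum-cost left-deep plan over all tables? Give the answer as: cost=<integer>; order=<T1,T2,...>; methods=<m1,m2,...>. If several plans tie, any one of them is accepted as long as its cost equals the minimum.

Selinger DP (subsets sized 1..n):
  {A}: scan cost=200, card=200
  {C}: scan cost=80, card=80
  {B}: scan cost=500, card=500
  {AC}: card=400; try (A,nl_idx)→1120, (C,hash)→1520, (C,nl_idx)→2000, (A,merge)→2520, (C,merge)→2640, (A,hash)→3360 …(+2); best=1120 via (A,nl_idx)
  {BC}: card=80; try (C,hash)→2120, (C,nl_idx)→4080, (B,merge)→5720, (C,merge)→6140, (B,hash)→9160, (B,nl)→40080 …(+1); best=2120 via (C,hash)
  {ABC}: card=400; try (A,nl_idx)→3160, (A,merge)→4560, (A,hash)→5400, (B,merge)→10120, (B,hash)→10520, (A,nl)→18120 …(+1); best=3160 via (A,nl_idx)

cost=3160; order=B,C,A; methods=hash,nl_idx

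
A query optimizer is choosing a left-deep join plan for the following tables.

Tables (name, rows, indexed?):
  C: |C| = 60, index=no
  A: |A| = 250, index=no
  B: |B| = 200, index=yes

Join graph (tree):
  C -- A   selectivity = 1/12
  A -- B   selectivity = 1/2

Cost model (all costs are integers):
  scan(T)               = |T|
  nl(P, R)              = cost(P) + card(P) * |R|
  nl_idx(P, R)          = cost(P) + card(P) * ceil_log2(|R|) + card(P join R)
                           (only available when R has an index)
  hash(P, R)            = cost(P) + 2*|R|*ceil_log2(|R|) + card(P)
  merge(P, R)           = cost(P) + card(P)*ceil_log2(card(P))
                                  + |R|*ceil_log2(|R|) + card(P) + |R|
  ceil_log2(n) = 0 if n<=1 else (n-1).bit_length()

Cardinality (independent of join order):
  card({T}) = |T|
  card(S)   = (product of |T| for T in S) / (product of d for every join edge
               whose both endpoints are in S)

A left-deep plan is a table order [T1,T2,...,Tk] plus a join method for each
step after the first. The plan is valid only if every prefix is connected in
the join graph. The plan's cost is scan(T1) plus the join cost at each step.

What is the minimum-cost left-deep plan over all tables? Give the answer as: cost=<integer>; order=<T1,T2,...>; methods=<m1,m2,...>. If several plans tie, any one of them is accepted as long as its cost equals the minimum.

cost=5670; order=A,C,B; methods=hash,hash

Selinger DP (subsets sized 1..n):
  {C}: scan cost=60, card=60
  {A}: scan cost=250, card=250
  {B}: scan cost=200, card=200
  {AC}: card=1250; try (C,hash)→1220, (A,merge)→2730, (C,merge)→2920, (A,hash)→4120, (A,nl)→15060, (C,nl)→15250; best=1220 via (C,hash)
  {AB}: card=25000; try (B,hash)→3700, (A,merge)→4250, (B,merge)→4300, (A,hash)→4400, (B,nl_idx)→27250, (A,nl)→50200 …(+1); best=3700 via (B,hash)
  {ABC}: card=125000; try (B,hash)→5670, (B,merge)→18020, (C,hash)→29420, (B,nl_idx)→136220, (B,nl)→251220, (C,merge)→404120 …(+1); best=5670 via (B,hash)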